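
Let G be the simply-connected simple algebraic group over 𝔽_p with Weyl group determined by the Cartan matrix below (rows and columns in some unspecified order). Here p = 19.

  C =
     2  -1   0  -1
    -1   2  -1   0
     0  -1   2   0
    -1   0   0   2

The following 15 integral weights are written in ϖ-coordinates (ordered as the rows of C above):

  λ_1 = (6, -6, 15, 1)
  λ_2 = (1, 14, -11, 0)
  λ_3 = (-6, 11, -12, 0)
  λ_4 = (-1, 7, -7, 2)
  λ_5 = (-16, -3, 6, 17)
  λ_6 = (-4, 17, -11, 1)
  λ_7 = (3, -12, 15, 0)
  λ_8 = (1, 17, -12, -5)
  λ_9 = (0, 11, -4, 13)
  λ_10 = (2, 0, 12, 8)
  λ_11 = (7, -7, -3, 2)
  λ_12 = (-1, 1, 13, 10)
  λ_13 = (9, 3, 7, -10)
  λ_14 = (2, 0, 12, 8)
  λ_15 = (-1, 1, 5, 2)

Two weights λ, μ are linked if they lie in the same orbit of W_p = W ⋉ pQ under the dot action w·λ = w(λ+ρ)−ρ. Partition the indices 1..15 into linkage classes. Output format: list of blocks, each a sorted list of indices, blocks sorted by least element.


Root system A_4: the 4×4 matrix C matches after relabeling.

Ā_19 reps of the 15 weights (A_4, coords as presented):

    λ_1 → (2, 5, 10, 1)
    λ_2 → (2, 5, 10, 1)
    λ_3 → (3, 1, 7, 1)
    λ_4 → (0, 2, 6, 3)
    λ_5 → (2, 5, 10, 1)
    λ_6 → (2, 5, 10, 1)
    λ_7 → (1, 4, 5, 6)
    λ_8 → (2, 5, 10, 1)
    λ_9 → (1, 4, 5, 6)
    λ_10 → (3, 1, 6, 2)
    λ_11 → (0, 2, 6, 3)
    λ_12 → (0, 2, 6, 3)
    λ_13 → (1, 4, 5, 6)
    λ_14 → (3, 1, 6, 2)
    λ_15 → (0, 2, 6, 3)

Partition of {1..15} into 5 W_19-dot-orbits:

[[1, 2, 5, 6, 8], [3], [4, 11, 12, 15], [7, 9, 13], [10, 14]]


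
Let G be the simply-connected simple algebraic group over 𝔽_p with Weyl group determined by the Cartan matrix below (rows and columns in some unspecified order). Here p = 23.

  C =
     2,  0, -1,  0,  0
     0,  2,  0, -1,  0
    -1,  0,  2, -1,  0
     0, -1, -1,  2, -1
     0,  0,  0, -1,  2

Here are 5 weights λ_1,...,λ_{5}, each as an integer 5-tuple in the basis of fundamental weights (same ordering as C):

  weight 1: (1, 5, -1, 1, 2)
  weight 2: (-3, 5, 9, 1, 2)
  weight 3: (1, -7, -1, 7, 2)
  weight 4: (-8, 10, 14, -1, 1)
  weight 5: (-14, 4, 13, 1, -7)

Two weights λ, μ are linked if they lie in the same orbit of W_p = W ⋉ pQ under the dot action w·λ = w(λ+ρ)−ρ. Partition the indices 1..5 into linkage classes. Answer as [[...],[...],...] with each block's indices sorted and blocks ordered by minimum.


Dynkin diagram of C (from the 8 off-diagonal −1 entries): D_5.

Folding the 5 weights λ_j+ρ into Ā_23 (reps in the given 5-coord order):

  1: (2, 6, 0, 2, 3)
  2: (2, 6, 0, 2, 3)
  3: (2, 6, 0, 2, 3)
  4: (2, 6, 0, 2, 3)
  5: (10, 1, 3, 1, 2)

Grouping the 5 weights by Ā_23-representative: 2 linkage classes.

[[1, 2, 3, 4], [5]]


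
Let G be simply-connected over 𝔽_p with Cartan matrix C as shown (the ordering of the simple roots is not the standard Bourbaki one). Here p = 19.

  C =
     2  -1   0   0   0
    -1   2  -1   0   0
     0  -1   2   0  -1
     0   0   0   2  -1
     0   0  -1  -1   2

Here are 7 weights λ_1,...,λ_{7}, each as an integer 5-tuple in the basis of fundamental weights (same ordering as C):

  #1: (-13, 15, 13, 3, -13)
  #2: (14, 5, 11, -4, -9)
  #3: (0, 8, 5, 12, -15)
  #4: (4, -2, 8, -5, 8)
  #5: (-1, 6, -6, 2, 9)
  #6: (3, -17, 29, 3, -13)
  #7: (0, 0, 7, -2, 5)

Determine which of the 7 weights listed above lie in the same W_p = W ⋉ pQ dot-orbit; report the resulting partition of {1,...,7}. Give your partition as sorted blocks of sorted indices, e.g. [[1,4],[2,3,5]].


Type A_5, rank 5, |W|=720; reorder rows/cols to standard.

W_19-reps of the 7 weights in Ā_19 (same 5-coord order as C):

    λ_1 → (1, 4, 2, 3, 1)
    λ_2 → (1, 4, 2, 3, 1)
    λ_3 → (1, 1, 8, 1, 5)
    λ_4 → (1, 1, 8, 1, 5)
    λ_5 → (0, 2, 5, 3, 5)
    λ_6 → (1, 4, 2, 3, 1)
    λ_7 → (1, 1, 8, 1, 5)

3 distinct reps among the 7 weights ⇒ 3 W_19-linkage classes:

[[1, 2, 6], [3, 4, 7], [5]]


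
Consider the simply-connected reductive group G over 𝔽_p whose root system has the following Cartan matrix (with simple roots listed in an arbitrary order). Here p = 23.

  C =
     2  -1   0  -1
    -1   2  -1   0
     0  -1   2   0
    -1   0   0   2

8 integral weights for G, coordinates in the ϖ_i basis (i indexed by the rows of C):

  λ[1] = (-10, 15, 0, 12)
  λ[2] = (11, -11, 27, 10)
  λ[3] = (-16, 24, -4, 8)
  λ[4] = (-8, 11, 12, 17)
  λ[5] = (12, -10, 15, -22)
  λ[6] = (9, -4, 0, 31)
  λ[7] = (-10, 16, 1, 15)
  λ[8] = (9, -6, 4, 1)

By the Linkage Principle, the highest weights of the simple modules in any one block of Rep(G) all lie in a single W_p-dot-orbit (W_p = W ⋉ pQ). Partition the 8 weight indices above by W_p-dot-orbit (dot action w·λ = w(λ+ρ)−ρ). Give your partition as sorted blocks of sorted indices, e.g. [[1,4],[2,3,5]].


Root system A_4: the 4×4 matrix C matches after relabeling.

Ā_23 reps of the 8 weights (A_4, coords as presented):

  [1] (9, 7, 1, 4);  [2] (5, 5, 0, 2);  [3] (9, 7, 1, 4);  [4] (5, 5, 0, 2);  [5] (9, 7, 1, 4);  [6] (9, 7, 1, 4);  [7] (9, 7, 1, 4);  [8] (5, 5, 0, 2)

The 8 indices split into 2 linkage classes (same alcove rep ⇔ same W_23-dot-orbit):

[[1, 3, 5, 6, 7], [2, 4, 8]]


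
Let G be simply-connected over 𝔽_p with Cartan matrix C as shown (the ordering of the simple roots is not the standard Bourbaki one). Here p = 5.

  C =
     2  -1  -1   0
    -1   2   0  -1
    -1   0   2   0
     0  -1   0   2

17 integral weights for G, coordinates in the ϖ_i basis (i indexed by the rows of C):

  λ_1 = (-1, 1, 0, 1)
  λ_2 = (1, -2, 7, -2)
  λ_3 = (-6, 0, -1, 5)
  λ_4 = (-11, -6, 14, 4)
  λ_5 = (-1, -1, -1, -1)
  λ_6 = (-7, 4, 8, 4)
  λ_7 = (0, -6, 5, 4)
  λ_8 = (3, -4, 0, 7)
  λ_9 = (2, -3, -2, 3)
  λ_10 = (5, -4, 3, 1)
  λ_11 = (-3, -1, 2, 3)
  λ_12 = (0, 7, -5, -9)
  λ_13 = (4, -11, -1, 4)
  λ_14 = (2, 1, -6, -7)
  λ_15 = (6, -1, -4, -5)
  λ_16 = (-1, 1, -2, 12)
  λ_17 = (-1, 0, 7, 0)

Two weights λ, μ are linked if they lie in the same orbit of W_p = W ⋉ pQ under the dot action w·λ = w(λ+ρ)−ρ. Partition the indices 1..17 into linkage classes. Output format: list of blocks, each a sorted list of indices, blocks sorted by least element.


Root system A_4: the 4×4 matrix C matches after relabeling.

Each λ_j+ρ reduced to Ā_5; 4-tuples below use C's row order:

  1: (0, 2, 1, 2);  2: (3, 0, 0, 1);  3: (3, 0, 1, 0);  4: (0, 0, 0, 0);  5: (0, 0, 0, 0);  6: (3, 0, 1, 0);  7: (3, 1, 0, 1);  8: (3, 0, 1, 0);  9: (0, 2, 1, 2);  10: (0, 2, 1, 2);  11: (0, 2, 1, 2);  12: (3, 0, 0, 1);  13: (0, 0, 0, 0);  14: (3, 1, 0, 1);  15: (0, 2, 1, 2);  16: (3, 0, 1, 0);  17: (3, 0, 0, 1)

These 17 weights hit 5 W_5-dot-orbits; sizes (5, 3, 4, 3, 2):

[[1, 9, 10, 11, 15], [2, 12, 17], [3, 6, 8, 16], [4, 5, 13], [7, 14]]


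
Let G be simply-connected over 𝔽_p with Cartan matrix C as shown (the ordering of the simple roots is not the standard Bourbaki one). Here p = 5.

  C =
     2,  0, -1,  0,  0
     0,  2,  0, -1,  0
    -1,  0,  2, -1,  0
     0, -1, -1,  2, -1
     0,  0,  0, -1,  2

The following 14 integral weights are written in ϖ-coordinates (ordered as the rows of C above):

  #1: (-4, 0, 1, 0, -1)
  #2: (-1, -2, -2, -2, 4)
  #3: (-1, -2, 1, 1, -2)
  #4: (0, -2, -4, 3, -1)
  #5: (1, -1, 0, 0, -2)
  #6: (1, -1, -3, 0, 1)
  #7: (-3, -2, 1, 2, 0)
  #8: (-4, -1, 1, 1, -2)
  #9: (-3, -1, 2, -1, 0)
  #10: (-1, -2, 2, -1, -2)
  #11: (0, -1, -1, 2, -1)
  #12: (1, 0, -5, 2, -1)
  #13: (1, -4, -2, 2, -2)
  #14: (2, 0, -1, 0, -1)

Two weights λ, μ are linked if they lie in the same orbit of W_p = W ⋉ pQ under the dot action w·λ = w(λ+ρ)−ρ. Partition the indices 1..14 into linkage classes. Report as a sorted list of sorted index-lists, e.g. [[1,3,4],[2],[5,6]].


Dynkin diagram of C (from the 8 off-diagonal −1 entries): D_5.

Folding the 14 weights λ_j+ρ into Ā_5 (reps in the given 5-coord order):

  1: (2, 1, 1, 0, 0) · 2: (1, 0, 1, 1, 0) · 3: (0, 1, 1, 0, 1) · 4: (2, 1, 1, 0, 0) · 5: (2, 0, 1, 0, 1) · 6: (0, 1, 1, 0, 1) · 7: (1, 0, 1, 1, 0) · 8: (2, 0, 1, 0, 1) · 9: (2, 0, 1, 0, 1) · 10: (0, 1, 1, 0, 1) · 11: (1, 0, 1, 1, 0) · 12: (2, 0, 1, 0, 1) · 13: (0, 1, 1, 0, 1) · 14: (2, 1, 1, 0, 0)

4 distinct reps among the 14 weights ⇒ 4 W_5-linkage classes:

[[1, 4, 14], [2, 7, 11], [3, 6, 10, 13], [5, 8, 9, 12]]


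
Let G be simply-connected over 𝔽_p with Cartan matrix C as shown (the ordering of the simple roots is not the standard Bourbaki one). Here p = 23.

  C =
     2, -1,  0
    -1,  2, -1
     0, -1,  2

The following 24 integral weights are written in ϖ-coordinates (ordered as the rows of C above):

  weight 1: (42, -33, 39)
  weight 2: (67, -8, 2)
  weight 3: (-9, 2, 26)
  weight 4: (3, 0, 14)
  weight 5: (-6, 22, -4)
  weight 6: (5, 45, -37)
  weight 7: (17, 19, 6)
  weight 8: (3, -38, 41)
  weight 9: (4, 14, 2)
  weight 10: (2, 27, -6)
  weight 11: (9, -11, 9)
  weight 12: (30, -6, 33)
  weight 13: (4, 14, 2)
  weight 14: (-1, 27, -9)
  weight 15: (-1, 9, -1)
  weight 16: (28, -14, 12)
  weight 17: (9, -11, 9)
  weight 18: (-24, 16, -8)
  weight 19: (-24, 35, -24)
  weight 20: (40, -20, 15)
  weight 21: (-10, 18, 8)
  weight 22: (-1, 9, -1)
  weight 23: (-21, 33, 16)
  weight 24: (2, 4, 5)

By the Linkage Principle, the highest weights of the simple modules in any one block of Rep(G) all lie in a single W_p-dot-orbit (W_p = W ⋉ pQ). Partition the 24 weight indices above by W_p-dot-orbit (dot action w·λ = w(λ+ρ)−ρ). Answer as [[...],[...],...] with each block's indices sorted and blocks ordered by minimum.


Dynkin diagram of C (from the 4 off-diagonal −1 entries): A_3.

Folding the 24 weights λ_j+ρ into Ā_23 (reps in the given 3-coord order):

    1: (3, 5, 6)
    2: (4, 1, 15)
    3: (4, 1, 15)
    4: (4, 1, 15)
    5: (5, 15, 3)
    6: (10, 7, 6)
    7: (4, 1, 15)
    8: (4, 10, 4)
    9: (5, 15, 3)
    10: (5, 15, 3)
    11: (0, 10, 0)
    12: (3, 5, 6)
    13: (5, 15, 3)
    14: (5, 15, 3)
    15: (0, 10, 0)
    16: (10, 7, 6)
    17: (0, 10, 0)
    18: (10, 7, 6)
    19: (0, 10, 0)
    20: (4, 1, 15)
    21: (4, 10, 4)
    22: (0, 10, 0)
    23: (3, 5, 6)
    24: (3, 5, 6)

Grouping the 24 weights by Ā_23-representative: 6 linkage classes.

[[1, 12, 23, 24], [2, 3, 4, 7, 20], [5, 9, 10, 13, 14], [6, 16, 18], [8, 21], [11, 15, 17, 19, 22]]


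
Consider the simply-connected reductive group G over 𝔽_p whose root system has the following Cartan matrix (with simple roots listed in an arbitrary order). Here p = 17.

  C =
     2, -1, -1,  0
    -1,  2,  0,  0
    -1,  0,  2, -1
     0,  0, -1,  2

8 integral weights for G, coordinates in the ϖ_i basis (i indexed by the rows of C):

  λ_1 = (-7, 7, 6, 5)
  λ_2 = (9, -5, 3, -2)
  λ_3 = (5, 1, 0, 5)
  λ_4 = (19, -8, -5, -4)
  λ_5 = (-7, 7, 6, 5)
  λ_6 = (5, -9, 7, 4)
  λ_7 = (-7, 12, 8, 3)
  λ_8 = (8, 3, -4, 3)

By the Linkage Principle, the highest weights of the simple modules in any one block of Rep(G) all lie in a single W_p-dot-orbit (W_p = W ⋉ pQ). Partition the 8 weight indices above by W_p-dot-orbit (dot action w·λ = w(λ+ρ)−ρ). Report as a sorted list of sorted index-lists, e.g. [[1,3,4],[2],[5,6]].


Dynkin diagram of C (from the 6 off-diagonal −1 entries): A_4.

λ_j+ρ reflected into Ā_17 (⟨·,θ^∨⟩≤17); 4-tuples as given:

  1: (6, 2, 1, 6) · 2: (6, 4, 3, 1) · 3: (6, 2, 1, 6) · 4: (6, 4, 3, 1) · 5: (6, 2, 1, 6) · 6: (2, 4, 6, 3) · 7: (6, 4, 3, 1) · 8: (6, 4, 3, 1)

Partition of {1..8} into 3 W_17-dot-orbits:

[[1, 3, 5], [2, 4, 7, 8], [6]]


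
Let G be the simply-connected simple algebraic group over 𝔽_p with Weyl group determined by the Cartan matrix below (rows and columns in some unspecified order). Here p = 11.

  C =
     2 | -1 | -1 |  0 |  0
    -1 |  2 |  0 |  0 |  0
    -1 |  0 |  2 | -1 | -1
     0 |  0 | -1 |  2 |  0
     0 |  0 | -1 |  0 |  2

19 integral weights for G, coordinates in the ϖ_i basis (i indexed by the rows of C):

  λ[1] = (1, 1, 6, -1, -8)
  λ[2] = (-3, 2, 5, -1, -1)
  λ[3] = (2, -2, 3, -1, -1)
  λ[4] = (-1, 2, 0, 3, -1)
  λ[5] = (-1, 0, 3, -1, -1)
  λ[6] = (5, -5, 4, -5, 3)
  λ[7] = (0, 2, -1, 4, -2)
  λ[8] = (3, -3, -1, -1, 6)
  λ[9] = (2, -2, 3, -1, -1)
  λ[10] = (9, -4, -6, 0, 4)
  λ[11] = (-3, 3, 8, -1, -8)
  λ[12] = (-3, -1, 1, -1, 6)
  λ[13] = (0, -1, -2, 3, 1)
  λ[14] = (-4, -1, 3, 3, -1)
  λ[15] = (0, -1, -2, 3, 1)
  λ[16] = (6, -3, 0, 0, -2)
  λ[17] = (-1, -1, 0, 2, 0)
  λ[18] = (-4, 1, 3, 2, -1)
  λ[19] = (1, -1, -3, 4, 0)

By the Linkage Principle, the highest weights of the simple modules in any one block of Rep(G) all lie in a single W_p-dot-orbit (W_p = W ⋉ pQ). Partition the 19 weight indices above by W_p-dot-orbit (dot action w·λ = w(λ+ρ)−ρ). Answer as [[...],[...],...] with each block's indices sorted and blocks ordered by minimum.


D_5 Cartan matrix, 5 simple roots permuted; ρ=(1,1,1,1,1).

Ā_11 reps of the 19 weights (D_5, coords as presented):

  λ_1+ρ ↦ (0, 2, 0, 0, 7) · λ_2+ρ ↦ (0, 1, 4, 0, 0) · λ_3+ρ ↦ (0, 1, 4, 0, 0) · λ_4+ρ ↦ (0, 3, 1, 4, 0) · λ_5+ρ ↦ (0, 1, 4, 0, 0) · λ_6+ρ ↦ (0, 1, 4, 0, 0) · λ_7+ρ ↦ (0, 3, 1, 4, 0) · λ_8+ρ ↦ (0, 2, 0, 0, 7) · λ_9+ρ ↦ (0, 1, 4, 0, 0) · λ_10+ρ ↦ (0, 3, 1, 4, 0) · λ_11+ρ ↦ (0, 2, 0, 0, 7) · λ_12+ρ ↦ (0, 2, 0, 0, 7) · λ_13+ρ ↦ (0, 0, 1, 3, 1) · λ_14+ρ ↦ (0, 3, 1, 4, 0) · λ_15+ρ ↦ (0, 0, 1, 3, 1) · λ_16+ρ ↦ (2, 2, 0, 1, 1) · λ_17+ρ ↦ (0, 0, 1, 3, 1) · λ_18+ρ ↦ (2, 1, 1, 3, 0) · λ_19+ρ ↦ (0, 0, 1, 3, 1)

Grouping the 19 weights by Ā_11-representative: 6 linkage classes.

[[1, 8, 11, 12], [2, 3, 5, 6, 9], [4, 7, 10, 14], [13, 15, 17, 19], [16], [18]]


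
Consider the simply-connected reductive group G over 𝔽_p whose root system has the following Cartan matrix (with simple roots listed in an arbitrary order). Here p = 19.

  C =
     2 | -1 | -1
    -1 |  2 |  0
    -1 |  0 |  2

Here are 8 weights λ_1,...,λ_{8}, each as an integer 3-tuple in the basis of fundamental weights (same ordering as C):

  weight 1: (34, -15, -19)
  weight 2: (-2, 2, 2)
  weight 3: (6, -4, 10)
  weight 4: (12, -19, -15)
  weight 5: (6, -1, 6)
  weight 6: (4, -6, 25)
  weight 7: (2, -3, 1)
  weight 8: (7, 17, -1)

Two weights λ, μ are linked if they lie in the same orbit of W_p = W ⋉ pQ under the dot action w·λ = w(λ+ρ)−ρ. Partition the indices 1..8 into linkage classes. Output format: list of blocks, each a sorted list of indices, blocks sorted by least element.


Root system A_3: the 3×3 matrix C matches after relabeling.

Each λ_j+ρ reduced to Ā_19; 3-tuples below use C's row order:

  [1] (1, 2, 2);  [2] (1, 2, 2);  [3] (4, 3, 11);  [4] (13, 1, 5);  [5] (7, 0, 7);  [6] (7, 0, 7);  [7] (1, 2, 2);  [8] (1, 11, 7)

5 distinct reps among the 8 weights ⇒ 5 W_19-linkage classes:

[[1, 2, 7], [3], [4], [5, 6], [8]]


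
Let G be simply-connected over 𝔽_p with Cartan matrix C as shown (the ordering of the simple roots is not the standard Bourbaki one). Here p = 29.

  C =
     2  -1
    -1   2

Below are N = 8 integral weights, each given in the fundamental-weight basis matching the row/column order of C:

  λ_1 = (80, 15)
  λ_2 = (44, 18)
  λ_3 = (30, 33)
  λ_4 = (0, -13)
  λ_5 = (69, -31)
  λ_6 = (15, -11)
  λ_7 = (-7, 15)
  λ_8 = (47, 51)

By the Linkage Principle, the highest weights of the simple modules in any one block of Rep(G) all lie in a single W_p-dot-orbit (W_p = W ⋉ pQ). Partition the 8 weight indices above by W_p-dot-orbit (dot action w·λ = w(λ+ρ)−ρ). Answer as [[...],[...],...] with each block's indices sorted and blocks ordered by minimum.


C ↔ A_2 under row/col permutation; |W(A_2)| = 6.

W_29-reps of the 8 weights in Ā_29 (same 2-coord order as C):

  [1] (6, 10) · [2] (6, 10) · [3] (2, 5) · [4] (11, 1) · [5] (11, 1) · [6] (6, 10) · [7] (6, 10) · [8] (6, 10)

These 8 weights hit 3 W_29-dot-orbits; sizes (5, 1, 2):

[[1, 2, 6, 7, 8], [3], [4, 5]]


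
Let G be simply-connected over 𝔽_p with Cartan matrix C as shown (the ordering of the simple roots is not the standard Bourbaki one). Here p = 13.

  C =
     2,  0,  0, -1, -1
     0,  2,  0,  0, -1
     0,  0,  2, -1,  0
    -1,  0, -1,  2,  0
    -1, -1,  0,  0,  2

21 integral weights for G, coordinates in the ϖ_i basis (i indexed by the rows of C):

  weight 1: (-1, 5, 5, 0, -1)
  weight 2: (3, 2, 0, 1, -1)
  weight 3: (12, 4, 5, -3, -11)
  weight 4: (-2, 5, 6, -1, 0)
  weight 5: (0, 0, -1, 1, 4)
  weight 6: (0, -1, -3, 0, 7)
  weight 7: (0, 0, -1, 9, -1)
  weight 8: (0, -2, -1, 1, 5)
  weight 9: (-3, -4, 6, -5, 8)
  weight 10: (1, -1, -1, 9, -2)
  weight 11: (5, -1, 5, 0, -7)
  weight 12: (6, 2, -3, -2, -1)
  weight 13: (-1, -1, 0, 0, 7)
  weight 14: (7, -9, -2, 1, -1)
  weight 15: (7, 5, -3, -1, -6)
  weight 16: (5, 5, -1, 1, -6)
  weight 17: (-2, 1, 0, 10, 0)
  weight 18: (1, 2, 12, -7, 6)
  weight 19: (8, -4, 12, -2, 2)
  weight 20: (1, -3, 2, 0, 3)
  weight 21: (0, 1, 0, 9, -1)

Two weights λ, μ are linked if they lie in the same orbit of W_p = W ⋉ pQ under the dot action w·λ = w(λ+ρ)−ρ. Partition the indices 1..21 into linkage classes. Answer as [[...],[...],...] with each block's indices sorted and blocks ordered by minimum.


A_5 Cartan matrix, 5 simple roots permuted; ρ=(1,1,1,1,1).

Alcove-folded reps (p=13, 21 weights, presented ϖ-order):

    λ_1 → (0, 6, 6, 1, 0)
    λ_2 → (4, 3, 1, 2, 0)
    λ_3 → (1, 1, 0, 2, 5)
    λ_4 → (0, 6, 6, 1, 0)
    λ_5 → (1, 1, 0, 2, 5)
    λ_6 → (0, 0, 1, 1, 8)
    λ_7 → (1, 1, 0, 10, 0)
    λ_8 → (1, 1, 0, 2, 5)
    λ_9 → (4, 3, 1, 2, 0)
    λ_10 → (1, 1, 0, 10, 0)
    λ_11 → (0, 6, 6, 1, 0)
    λ_12 → (4, 3, 1, 2, 0)
    λ_13 → (0, 0, 1, 1, 8)
    λ_14 → (0, 0, 1, 1, 8)
    λ_15 → (1, 1, 0, 2, 5)
    λ_16 → (1, 1, 0, 2, 5)
    λ_17 → (1, 1, 0, 10, 0)
    λ_18 → (4, 3, 1, 2, 0)
    λ_19 → (0, 0, 1, 1, 8)
    λ_20 → (2, 2, 3, 1, 2)
    λ_21 → (1, 1, 0, 10, 0)

These 21 weights hit 6 W_13-dot-orbits; sizes (3, 4, 5, 4, 4, 1):

[[1, 4, 11], [2, 9, 12, 18], [3, 5, 8, 15, 16], [6, 13, 14, 19], [7, 10, 17, 21], [20]]


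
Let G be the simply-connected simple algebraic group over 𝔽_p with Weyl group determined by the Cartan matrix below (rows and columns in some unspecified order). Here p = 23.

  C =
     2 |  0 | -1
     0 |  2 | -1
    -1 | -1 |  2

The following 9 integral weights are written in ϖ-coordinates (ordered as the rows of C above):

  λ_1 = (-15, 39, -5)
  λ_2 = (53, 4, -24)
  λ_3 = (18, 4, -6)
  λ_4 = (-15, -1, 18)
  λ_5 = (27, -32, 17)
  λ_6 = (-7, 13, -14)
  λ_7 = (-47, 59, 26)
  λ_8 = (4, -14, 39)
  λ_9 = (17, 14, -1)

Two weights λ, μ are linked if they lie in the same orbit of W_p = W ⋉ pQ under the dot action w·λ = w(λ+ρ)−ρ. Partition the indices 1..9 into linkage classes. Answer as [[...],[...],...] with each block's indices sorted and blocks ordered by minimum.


Dynkin diagram of C (from the 4 off-diagonal −1 entries): A_3.

W_23-reps of the 9 weights in Ā_23 (same 3-coord order as C):

  [1] (13, 5, 1) · [2] (8, 5, 0) · [3] (14, 0, 5) · [4] (14, 0, 5) · [5] (8, 5, 0) · [6] (13, 5, 1) · [7] (14, 0, 5) · [8] (13, 5, 1) · [9] (8, 5, 0)

3 distinct reps among the 9 weights ⇒ 3 W_23-linkage classes:

[[1, 6, 8], [2, 5, 9], [3, 4, 7]]


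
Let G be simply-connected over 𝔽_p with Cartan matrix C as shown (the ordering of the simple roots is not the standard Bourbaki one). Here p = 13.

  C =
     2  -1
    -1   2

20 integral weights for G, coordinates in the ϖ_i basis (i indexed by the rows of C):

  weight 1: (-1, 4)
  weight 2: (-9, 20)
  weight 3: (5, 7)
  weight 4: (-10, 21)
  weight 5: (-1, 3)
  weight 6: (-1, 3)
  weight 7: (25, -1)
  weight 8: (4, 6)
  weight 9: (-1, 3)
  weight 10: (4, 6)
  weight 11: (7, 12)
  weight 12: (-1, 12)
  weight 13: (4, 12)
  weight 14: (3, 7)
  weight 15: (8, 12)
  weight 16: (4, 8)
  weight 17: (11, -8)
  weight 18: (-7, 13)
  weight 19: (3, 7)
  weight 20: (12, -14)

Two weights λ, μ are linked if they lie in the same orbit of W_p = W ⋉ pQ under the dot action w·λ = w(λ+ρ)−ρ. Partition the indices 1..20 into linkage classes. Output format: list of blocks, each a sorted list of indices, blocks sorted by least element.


Dynkin diagram of C (from the 2 off-diagonal −1 entries): A_2.

Folding the 20 weights λ_j+ρ into Ā_13 (reps in the given 2-coord order):

  λ_1+ρ ↦ (0, 5);  λ_2+ρ ↦ (0, 5);  λ_3+ρ ↦ (5, 7);  λ_4+ρ ↦ (0, 4);  λ_5+ρ ↦ (0, 4);  λ_6+ρ ↦ (0, 4);  λ_7+ρ ↦ (0, 13);  λ_8+ρ ↦ (5, 7);  λ_9+ρ ↦ (0, 4);  λ_10+ρ ↦ (5, 7);  λ_11+ρ ↦ (0, 5);  λ_12+ρ ↦ (0, 13);  λ_13+ρ ↦ (0, 8);  λ_14+ρ ↦ (4, 8);  λ_15+ρ ↦ (0, 4);  λ_16+ρ ↦ (4, 8);  λ_17+ρ ↦ (5, 7);  λ_18+ρ ↦ (5, 7);  λ_19+ρ ↦ (4, 8);  λ_20+ρ ↦ (0, 13)

The 20 indices split into 6 linkage classes (same alcove rep ⇔ same W_13-dot-orbit):

[[1, 2, 11], [3, 8, 10, 17, 18], [4, 5, 6, 9, 15], [7, 12, 20], [13], [14, 16, 19]]


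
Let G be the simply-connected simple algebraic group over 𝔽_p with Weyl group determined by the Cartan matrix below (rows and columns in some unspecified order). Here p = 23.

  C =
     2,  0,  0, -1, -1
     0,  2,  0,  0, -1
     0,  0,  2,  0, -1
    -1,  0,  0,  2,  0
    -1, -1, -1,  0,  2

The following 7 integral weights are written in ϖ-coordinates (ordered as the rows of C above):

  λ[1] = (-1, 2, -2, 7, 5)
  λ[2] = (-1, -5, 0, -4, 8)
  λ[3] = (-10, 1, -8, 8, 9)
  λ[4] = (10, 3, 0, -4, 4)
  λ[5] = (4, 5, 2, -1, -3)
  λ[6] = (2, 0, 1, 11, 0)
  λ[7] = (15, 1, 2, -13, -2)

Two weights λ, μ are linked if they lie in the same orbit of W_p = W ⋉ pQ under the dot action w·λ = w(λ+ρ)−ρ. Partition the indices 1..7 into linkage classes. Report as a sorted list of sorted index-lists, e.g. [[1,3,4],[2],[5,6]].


C ↔ D_5 under row/col permutation; |W(D_5)| = 1920.

Each λ_j+ρ reduced to Ā_23; 5-tuples below use C's row order:

  λ_1+ρ ↦ (0, 3, 1, 8, 5)
  λ_2+ρ ↦ (3, 4, 1, 0, 2)
  λ_3+ρ ↦ (3, 4, 1, 0, 2)
  λ_4+ρ ↦ (3, 4, 1, 0, 2)
  λ_5+ρ ↦ (3, 4, 1, 0, 2)
  λ_6+ρ ↦ (3, 1, 2, 12, 1)
  λ_7+ρ ↦ (3, 1, 2, 12, 1)

3 distinct reps among the 7 weights ⇒ 3 W_23-linkage classes:

[[1], [2, 3, 4, 5], [6, 7]]


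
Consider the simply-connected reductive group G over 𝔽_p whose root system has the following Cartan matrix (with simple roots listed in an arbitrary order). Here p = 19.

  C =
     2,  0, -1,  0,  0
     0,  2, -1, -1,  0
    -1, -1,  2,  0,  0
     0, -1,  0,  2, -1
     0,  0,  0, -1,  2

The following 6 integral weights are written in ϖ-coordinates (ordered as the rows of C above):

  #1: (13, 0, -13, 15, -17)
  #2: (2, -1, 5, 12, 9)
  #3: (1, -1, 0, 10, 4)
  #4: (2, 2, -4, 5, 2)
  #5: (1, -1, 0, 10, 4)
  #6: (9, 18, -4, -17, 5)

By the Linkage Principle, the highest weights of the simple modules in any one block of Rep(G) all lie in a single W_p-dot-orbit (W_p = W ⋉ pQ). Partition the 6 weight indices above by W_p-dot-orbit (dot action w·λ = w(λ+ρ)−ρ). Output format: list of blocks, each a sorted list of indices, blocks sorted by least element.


Type A_5, rank 5, |W|=720; reorder rows/cols to standard.

Folding the 6 weights λ_j+ρ into Ā_19 (reps in the given 5-coord order):

  1: (2, 0, 1, 11, 5);  2: (6, 4, 0, 6, 3);  3: (2, 0, 1, 11, 5);  4: (0, 0, 3, 6, 3);  5: (2, 0, 1, 11, 5);  6: (0, 0, 3, 6, 3)

Linkage partition of the 6 weights (3 classes, p=19):

[[1, 3, 5], [2], [4, 6]]


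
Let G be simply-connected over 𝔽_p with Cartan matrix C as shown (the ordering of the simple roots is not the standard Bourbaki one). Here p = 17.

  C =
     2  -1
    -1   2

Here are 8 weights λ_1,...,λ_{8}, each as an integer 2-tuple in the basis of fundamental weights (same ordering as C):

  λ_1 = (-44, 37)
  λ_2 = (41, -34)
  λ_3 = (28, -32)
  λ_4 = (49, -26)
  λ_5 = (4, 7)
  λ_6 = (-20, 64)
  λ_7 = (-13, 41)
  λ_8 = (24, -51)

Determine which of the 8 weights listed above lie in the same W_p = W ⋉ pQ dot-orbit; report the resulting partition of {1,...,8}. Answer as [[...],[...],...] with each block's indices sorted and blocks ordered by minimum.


Type A_2, rank 2, |W|=6; reorder rows/cols to standard.

Folding the 8 weights λ_j+ρ into Ā_17 (reps in the given 2-coord order):

    λ_1+ρ ↦ (5, 8)
    λ_2+ρ ↦ (8, 8)
    λ_3+ρ ↦ (12, 3)
    λ_4+ρ ↦ (8, 8)
    λ_5+ρ ↦ (5, 8)
    λ_6+ρ ↦ (12, 3)
    λ_7+ρ ↦ (5, 8)
    λ_8+ρ ↦ (8, 8)

Partition of {1..8} into 3 W_17-dot-orbits:

[[1, 5, 7], [2, 4, 8], [3, 6]]


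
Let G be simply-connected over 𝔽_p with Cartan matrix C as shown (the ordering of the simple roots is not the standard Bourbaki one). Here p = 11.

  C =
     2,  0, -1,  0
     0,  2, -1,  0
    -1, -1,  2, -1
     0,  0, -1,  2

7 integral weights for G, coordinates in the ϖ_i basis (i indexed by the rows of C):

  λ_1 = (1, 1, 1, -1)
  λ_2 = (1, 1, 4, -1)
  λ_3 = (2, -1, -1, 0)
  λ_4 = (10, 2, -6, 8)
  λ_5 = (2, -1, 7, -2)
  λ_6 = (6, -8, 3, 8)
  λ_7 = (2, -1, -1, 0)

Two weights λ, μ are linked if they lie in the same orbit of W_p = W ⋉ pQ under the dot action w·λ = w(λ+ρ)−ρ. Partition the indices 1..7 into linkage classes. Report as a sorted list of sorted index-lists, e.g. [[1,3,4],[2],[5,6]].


Cartan matrix: type D_4 (|W|=192); un-permuting the 4 rows.

Alcove-folded reps (p=11, 7 weights, presented ϖ-order):

  1: (2, 2, 2, 0) · 2: (2, 2, 2, 0) · 3: (3, 0, 0, 1) · 4: (2, 2, 2, 0) · 5: (3, 0, 0, 1) · 6: (2, 2, 2, 0) · 7: (3, 0, 0, 1)

Partition of {1..7} into 2 W_11-dot-orbits:

[[1, 2, 4, 6], [3, 5, 7]]


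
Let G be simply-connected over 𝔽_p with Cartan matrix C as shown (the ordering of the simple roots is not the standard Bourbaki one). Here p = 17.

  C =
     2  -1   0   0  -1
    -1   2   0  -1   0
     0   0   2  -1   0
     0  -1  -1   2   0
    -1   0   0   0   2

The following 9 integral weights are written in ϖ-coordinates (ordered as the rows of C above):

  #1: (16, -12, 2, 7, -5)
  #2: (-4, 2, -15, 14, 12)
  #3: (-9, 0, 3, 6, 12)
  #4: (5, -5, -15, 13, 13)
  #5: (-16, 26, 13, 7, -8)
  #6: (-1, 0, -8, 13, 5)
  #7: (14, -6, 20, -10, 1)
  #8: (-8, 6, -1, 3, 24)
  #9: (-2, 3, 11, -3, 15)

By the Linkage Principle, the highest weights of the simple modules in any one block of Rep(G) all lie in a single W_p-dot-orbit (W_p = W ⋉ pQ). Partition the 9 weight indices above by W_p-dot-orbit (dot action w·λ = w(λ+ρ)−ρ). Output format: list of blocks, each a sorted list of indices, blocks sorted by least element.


Root system A_5: the 5×5 matrix C matches after relabeling.

W_17-reps of the 9 weights in Ā_17 (same 5-coord order as C):

  λ_1+ρ ↦ (2, 8, 0, 3, 4) · λ_2+ρ ↦ (2, 0, 3, 1, 1) · λ_3+ρ ↦ (1, 7, 4, 0, 5) · λ_4+ρ ↦ (2, 0, 3, 1, 1) · λ_5+ρ ↦ (4, 5, 0, 5, 1) · λ_6+ρ ↦ (0, 1, 3, 7, 2) · λ_7+ρ ↦ (4, 5, 0, 5, 1) · λ_8+ρ ↦ (1, 7, 4, 0, 5) · λ_9+ρ ↦ (1, 1, 2, 0, 3)

Grouping the 9 weights by Ā_17-representative: 6 linkage classes.

[[1], [2, 4], [3, 8], [5, 7], [6], [9]]


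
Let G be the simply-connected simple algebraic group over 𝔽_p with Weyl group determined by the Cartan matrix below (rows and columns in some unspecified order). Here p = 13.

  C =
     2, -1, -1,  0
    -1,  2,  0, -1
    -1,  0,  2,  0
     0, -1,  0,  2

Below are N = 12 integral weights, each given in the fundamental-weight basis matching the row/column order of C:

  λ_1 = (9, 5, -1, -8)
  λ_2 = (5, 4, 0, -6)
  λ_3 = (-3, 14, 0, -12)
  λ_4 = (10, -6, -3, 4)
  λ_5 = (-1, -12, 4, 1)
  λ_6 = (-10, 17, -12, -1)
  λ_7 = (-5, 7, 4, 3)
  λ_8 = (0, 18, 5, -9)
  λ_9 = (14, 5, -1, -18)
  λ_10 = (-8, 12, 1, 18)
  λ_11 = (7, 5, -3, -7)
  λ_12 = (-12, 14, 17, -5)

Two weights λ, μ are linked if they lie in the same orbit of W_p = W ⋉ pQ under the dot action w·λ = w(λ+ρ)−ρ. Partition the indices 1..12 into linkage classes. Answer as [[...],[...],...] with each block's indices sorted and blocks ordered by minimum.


Cartan matrix: type A_4 (|W|=120); un-permuting the 4 rows.

W_13-reps of the 12 weights in Ā_13 (same 4-coord order as C):

  [1] (6, 1, 3, 3)
  [2] (6, 0, 1, 5)
  [3] (0, 2, 1, 9)
  [4] (4, 5, 2, 0)
  [5] (4, 5, 2, 0)
  [6] (4, 5, 2, 0)
  [7] (4, 4, 1, 4)
  [8] (6, 0, 1, 5)
  [9] (4, 5, 2, 0)
  [10] (6, 0, 1, 5)
  [11] (6, 0, 1, 5)
  [12] (4, 5, 2, 0)

5 distinct reps among the 12 weights ⇒ 5 W_13-linkage classes:

[[1], [2, 8, 10, 11], [3], [4, 5, 6, 9, 12], [7]]


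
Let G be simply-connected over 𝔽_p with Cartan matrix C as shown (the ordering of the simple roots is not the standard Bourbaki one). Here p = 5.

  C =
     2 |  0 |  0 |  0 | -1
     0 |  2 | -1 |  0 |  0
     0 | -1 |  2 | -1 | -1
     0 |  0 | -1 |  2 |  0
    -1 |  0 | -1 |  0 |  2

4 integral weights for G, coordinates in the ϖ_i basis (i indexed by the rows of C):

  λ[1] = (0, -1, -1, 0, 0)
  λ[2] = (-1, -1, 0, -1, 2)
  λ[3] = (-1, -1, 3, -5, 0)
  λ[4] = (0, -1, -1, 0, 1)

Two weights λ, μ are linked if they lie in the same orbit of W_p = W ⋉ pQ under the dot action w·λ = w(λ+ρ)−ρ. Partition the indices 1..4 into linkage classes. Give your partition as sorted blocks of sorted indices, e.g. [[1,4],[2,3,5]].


Cartan matrix: type D_5 (|W|=1920); un-permuting the 5 rows.

Ā_5 reps of the 4 weights (D_5, coords as presented):

  λ_1 → (1, 0, 0, 1, 1)
  λ_2 → (0, 0, 1, 0, 0)
  λ_3 → (0, 0, 0, 4, 0)
  λ_4 → (1, 0, 0, 1, 1)

The 4 indices split into 3 linkage classes (same alcove rep ⇔ same W_5-dot-orbit):

[[1, 4], [2], [3]]


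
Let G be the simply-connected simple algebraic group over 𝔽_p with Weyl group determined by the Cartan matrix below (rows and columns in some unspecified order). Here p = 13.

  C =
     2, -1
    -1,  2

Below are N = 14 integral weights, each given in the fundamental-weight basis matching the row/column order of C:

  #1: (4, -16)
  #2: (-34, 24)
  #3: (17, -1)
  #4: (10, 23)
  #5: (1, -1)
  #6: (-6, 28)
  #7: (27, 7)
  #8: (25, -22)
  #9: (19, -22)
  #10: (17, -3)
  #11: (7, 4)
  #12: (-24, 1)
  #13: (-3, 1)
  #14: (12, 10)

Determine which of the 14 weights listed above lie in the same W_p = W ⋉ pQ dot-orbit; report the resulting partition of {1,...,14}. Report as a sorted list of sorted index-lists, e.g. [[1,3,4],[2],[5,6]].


A_2 Cartan matrix, 2 simple roots permuted; ρ=(1,1).

Alcove-folded reps (p=13, 14 weights, presented ϖ-order):

  [1] (8, 3);  [2] (7, 5);  [3] (8, 5);  [4] (2, 9);  [5] (2, 0);  [6] (8, 3);  [7] (8, 3);  [8] (8, 0);  [9] (7, 5);  [10] (8, 3);  [11] (8, 5);  [12] (8, 3);  [13] (2, 0);  [14] (2, 0)

6 distinct reps among the 14 weights ⇒ 6 W_13-linkage classes:

[[1, 6, 7, 10, 12], [2, 9], [3, 11], [4], [5, 13, 14], [8]]


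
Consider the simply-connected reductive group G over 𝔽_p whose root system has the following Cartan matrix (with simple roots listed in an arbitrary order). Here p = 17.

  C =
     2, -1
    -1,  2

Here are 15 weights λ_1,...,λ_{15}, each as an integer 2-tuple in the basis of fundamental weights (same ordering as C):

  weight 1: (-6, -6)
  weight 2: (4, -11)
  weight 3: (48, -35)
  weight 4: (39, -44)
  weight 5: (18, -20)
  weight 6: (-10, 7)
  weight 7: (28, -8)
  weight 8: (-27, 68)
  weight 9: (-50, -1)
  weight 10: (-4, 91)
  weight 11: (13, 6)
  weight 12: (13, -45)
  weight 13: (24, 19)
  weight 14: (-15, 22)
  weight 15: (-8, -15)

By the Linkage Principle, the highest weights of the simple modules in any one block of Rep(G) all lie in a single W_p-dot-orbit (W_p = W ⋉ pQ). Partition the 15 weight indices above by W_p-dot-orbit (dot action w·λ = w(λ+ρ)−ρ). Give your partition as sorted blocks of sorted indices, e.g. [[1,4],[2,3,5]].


Cartan matrix: type A_2 (|W|=6); un-permuting the 2 rows.

Folding the 15 weights λ_j+ρ into Ā_17 (reps in the given 2-coord order):

  λ_1+ρ ↦ (5, 5);  λ_2+ρ ↦ (5, 5);  λ_3+ρ ↦ (2, 15);  λ_4+ρ ↦ (8, 3);  λ_5+ρ ↦ (2, 15);  λ_6+ρ ↦ (8, 1);  λ_7+ρ ↦ (5, 5);  λ_8+ρ ↦ (8, 1);  λ_9+ρ ↦ (2, 0);  λ_10+ρ ↦ (10, 3);  λ_11+ρ ↦ (10, 3);  λ_12+ρ ↦ (10, 3);  λ_13+ρ ↦ (8, 3);  λ_14+ρ ↦ (8, 3);  λ_15+ρ ↦ (10, 3)

Linkage partition of the 15 weights (6 classes, p=17):

[[1, 2, 7], [3, 5], [4, 13, 14], [6, 8], [9], [10, 11, 12, 15]]


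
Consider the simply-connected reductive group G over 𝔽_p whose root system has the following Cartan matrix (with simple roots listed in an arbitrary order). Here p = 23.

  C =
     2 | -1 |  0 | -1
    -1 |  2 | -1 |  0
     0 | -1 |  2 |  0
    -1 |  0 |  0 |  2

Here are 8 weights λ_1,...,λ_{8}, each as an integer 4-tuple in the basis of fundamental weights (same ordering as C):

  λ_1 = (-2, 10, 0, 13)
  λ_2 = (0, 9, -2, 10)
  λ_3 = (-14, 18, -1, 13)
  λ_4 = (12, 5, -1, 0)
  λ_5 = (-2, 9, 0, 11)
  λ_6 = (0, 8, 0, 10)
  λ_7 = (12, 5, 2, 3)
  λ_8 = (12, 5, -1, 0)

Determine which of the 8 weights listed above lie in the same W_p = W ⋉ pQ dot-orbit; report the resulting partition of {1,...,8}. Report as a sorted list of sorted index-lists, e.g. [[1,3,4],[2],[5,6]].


Dynkin diagram of C (from the 6 off-diagonal −1 entries): A_4.

Alcove-folded reps (p=23, 8 weights, presented ϖ-order):

  λ_1+ρ ↦ (1, 9, 1, 11);  λ_2+ρ ↦ (1, 9, 1, 11);  λ_3+ρ ↦ (13, 6, 0, 1);  λ_4+ρ ↦ (13, 6, 0, 1);  λ_5+ρ ↦ (1, 9, 1, 11);  λ_6+ρ ↦ (1, 9, 1, 11);  λ_7+ρ ↦ (13, 6, 0, 1);  λ_8+ρ ↦ (13, 6, 0, 1)

Linkage partition of the 8 weights (2 classes, p=23):

[[1, 2, 5, 6], [3, 4, 7, 8]]


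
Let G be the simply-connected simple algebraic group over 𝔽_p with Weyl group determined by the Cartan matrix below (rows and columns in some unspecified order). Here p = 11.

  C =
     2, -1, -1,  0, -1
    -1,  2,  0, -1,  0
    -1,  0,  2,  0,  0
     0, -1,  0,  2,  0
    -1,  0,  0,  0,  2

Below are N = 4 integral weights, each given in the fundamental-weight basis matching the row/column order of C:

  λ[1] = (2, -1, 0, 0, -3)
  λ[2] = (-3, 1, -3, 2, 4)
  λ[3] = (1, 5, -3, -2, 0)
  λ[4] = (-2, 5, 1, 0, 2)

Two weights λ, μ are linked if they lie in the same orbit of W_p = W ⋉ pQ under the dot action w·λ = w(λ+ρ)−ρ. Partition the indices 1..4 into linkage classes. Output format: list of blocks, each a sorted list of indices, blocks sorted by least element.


D_5 Cartan matrix, 5 simple roots permuted; ρ=(1,1,1,1,1).

Alcove-folded reps (p=11, 4 weights, presented ϖ-order):

  1: (1, 0, 1, 1, 2) · 2: (0, 2, 2, 1, 1) · 3: (0, 2, 2, 1, 1) · 4: (1, 0, 1, 1, 2)

2 distinct reps among the 4 weights ⇒ 2 W_11-linkage classes:

[[1, 4], [2, 3]]


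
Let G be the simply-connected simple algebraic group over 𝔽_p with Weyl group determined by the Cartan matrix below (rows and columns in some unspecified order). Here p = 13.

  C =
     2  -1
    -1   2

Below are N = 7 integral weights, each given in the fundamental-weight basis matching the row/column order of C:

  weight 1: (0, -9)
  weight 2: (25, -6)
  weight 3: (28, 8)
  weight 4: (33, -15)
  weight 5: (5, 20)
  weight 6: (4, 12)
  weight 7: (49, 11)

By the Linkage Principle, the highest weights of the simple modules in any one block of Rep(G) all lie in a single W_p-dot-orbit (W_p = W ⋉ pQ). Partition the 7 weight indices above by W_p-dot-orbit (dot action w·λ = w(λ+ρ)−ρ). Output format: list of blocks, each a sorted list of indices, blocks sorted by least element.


Root system A_2: the 2×2 matrix C matches after relabeling.

Alcove-folded reps (p=13, 7 weights, presented ϖ-order):

  [1] (7, 1)
  [2] (0, 8)
  [3] (9, 1)
  [4] (7, 1)
  [5] (7, 1)
  [6] (0, 8)
  [7] (1, 2)

Linkage partition of the 7 weights (4 classes, p=13):

[[1, 4, 5], [2, 6], [3], [7]]


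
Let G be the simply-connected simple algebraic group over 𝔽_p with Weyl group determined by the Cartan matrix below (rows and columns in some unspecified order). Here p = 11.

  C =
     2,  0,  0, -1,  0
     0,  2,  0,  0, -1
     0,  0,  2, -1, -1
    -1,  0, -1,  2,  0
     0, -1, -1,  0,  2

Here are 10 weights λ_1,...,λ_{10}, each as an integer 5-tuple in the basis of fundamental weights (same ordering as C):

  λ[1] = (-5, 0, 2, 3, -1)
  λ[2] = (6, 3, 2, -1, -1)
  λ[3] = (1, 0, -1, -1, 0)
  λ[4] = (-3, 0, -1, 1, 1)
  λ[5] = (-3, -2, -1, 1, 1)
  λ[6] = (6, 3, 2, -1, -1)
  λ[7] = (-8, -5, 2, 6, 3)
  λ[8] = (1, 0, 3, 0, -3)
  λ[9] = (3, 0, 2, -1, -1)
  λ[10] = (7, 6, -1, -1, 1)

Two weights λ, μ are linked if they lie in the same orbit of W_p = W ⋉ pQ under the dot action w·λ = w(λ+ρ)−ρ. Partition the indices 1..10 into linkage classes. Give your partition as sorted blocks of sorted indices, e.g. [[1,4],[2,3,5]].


Cartan matrix: type A_5 (|W|=720); un-permuting the 5 rows.

Each λ_j+ρ reduced to Ā_11; 5-tuples below use C's row order:

    [1] (4, 1, 3, 0, 0)
    [2] (4, 1, 3, 0, 0)
    [3] (2, 1, 0, 0, 1)
    [4] (2, 1, 0, 0, 2)
    [5] (2, 1, 0, 0, 1)
    [6] (4, 1, 3, 0, 0)
    [7] (4, 1, 3, 0, 0)
    [8] (2, 1, 2, 1, 1)
    [9] (4, 1, 3, 0, 0)
    [10] (2, 1, 0, 0, 2)

Grouping the 10 weights by Ā_11-representative: 4 linkage classes.

[[1, 2, 6, 7, 9], [3, 5], [4, 10], [8]]


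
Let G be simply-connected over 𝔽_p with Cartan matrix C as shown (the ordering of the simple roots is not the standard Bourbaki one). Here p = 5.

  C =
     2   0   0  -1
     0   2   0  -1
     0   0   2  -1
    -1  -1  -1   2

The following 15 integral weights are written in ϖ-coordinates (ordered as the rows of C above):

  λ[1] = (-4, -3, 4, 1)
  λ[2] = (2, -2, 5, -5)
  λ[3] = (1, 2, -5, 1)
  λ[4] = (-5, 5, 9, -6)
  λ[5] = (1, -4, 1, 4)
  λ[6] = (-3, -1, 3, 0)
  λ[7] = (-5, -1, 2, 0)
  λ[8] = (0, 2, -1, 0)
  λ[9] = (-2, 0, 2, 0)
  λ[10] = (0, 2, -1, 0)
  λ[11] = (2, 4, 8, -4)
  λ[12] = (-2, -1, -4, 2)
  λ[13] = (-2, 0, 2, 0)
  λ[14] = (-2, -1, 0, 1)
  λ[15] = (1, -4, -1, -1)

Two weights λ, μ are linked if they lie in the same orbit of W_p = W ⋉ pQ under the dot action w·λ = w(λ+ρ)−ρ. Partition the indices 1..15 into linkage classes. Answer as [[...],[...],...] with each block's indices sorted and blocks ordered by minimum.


Root system D_4: the 4×4 matrix C matches after relabeling.

W_5-reps of the 15 weights in Ā_5 (same 4-coord order as C):

  1: (0, 1, 2, 0) · 2: (1, 3, 0, 0) · 3: (0, 1, 2, 0) · 4: (1, 1, 3, 0) · 5: (1, 0, 1, 1) · 6: (1, 1, 3, 0) · 7: (1, 3, 0, 0) · 8: (1, 3, 0, 0) · 9: (1, 1, 3, 0) · 10: (1, 3, 0, 0) · 11: (1, 1, 3, 0) · 12: (0, 1, 2, 0) · 13: (1, 1, 3, 0) · 14: (1, 0, 1, 1) · 15: (0, 1, 2, 0)

Grouping the 15 weights by Ā_5-representative: 4 linkage classes.

[[1, 3, 12, 15], [2, 7, 8, 10], [4, 6, 9, 11, 13], [5, 14]]


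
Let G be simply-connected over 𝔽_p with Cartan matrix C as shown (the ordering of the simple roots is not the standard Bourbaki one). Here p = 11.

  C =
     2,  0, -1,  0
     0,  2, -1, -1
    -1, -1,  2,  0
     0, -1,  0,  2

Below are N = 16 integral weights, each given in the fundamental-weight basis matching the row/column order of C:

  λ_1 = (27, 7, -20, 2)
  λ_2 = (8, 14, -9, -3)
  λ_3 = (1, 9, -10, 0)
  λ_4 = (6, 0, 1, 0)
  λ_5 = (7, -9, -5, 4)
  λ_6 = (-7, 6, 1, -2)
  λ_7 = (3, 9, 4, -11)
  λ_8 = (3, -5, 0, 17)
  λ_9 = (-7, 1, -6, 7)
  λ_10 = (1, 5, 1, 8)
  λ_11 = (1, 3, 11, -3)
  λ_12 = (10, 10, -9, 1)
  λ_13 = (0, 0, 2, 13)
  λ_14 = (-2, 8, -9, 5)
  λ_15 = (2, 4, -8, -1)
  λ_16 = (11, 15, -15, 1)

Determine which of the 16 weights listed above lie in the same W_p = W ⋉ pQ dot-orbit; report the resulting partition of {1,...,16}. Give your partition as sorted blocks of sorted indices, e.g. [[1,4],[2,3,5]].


A_4 Cartan matrix, 4 simple roots permuted; ρ=(1,1,1,1).

W_11-reps of the 16 weights in Ā_11 (same 4-coord order as C):

    1: (2, 0, 6, 3)
    2: (2, 2, 4, 1)
    3: (7, 1, 2, 1)
    4: (7, 1, 2, 1)
    5: (3, 3, 1, 3)
    6: (2, 2, 4, 1)
    7: (4, 0, 1, 2)
    8: (3, 3, 1, 3)
    9: (2, 5, 3, 1)
    10: (2, 2, 4, 1)
    11: (2, 2, 4, 1)
    12: (2, 0, 6, 3)
    13: (3, 3, 1, 3)
    14: (4, 0, 1, 2)
    15: (4, 0, 1, 2)
    16: (2, 2, 4, 1)

Partition of {1..16} into 6 W_11-dot-orbits:

[[1, 12], [2, 6, 10, 11, 16], [3, 4], [5, 8, 13], [7, 14, 15], [9]]


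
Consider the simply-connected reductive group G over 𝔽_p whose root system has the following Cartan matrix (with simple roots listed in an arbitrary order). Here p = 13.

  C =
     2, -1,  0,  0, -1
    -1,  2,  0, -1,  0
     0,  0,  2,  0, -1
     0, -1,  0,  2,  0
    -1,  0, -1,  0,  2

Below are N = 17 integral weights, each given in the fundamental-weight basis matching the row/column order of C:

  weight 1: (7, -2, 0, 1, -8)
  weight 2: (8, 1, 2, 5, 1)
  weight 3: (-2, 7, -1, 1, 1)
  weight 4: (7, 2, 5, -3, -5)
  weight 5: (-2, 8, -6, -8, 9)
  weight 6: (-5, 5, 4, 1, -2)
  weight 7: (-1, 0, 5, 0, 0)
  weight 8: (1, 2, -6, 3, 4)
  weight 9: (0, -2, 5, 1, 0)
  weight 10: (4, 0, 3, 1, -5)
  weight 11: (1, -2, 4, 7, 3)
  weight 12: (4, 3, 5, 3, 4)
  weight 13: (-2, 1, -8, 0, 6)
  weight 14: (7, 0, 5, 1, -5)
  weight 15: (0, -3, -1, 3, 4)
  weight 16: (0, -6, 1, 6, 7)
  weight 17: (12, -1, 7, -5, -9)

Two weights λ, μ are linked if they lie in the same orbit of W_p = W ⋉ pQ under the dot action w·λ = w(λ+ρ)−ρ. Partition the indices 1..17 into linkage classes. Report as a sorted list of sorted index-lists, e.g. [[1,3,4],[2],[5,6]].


Dynkin diagram of C (from the 8 off-diagonal −1 entries): A_5.

Ā_13 reps of the 17 weights (A_5, coords as presented):

  λ_1+ρ ↦ (0, 1, 6, 1, 1) · λ_2+ρ ↦ (4, 1, 2, 2, 4) · λ_3+ρ ↦ (1, 7, 0, 2, 1) · λ_4+ρ ↦ (4, 1, 2, 2, 4) · λ_5+ρ ↦ (1, 1, 0, 2, 4) · λ_6+ρ ↦ (1, 1, 0, 2, 4) · λ_7+ρ ↦ (0, 1, 6, 1, 1) · λ_8+ρ ↦ (2, 3, 4, 3, 0) · λ_9+ρ ↦ (0, 1, 6, 1, 1) · λ_10+ρ ↦ (1, 1, 0, 2, 4) · λ_11+ρ ↦ (1, 1, 0, 2, 4) · λ_12+ρ ↦ (2, 3, 4, 3, 0) · λ_13+ρ ↦ (0, 1, 6, 1, 1) · λ_14+ρ ↦ (4, 1, 2, 2, 4) · λ_15+ρ ↦ (1, 1, 0, 2, 4) · λ_16+ρ ↦ (4, 1, 2, 2, 4) · λ_17+ρ ↦ (1, 4, 0, 0, 8)

These 17 weights hit 6 W_13-dot-orbits; sizes (4, 4, 1, 5, 2, 1):

[[1, 7, 9, 13], [2, 4, 14, 16], [3], [5, 6, 10, 11, 15], [8, 12], [17]]
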